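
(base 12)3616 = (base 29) 765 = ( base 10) 6066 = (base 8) 13662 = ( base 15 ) 1BE6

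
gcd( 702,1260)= 18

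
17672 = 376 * 47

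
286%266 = 20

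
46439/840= 46439/840 = 55.28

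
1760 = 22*80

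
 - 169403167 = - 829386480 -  - 659983313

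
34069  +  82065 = 116134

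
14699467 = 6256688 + 8442779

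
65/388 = 65/388=0.17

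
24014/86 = 279+ 10/43 = 279.23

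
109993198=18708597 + 91284601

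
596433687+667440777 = 1263874464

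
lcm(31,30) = 930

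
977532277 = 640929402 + 336602875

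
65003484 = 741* 87724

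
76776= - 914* ( - 84 ) 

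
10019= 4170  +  5849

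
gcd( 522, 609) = 87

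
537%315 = 222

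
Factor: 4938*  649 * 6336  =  20305372032 = 2^7 * 3^3*11^2*59^1*823^1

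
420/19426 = 210/9713= 0.02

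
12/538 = 6/269 = 0.02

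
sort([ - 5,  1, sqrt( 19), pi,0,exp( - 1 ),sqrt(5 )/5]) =[- 5,0,exp( - 1), sqrt( 5) /5,1,pi,  sqrt( 19)]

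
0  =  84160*0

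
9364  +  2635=11999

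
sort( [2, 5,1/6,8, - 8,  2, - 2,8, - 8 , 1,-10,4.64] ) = [ - 10, - 8, - 8, - 2,1/6,1,2, 2, 4.64 , 5,8, 8 ]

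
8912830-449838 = 8462992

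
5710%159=145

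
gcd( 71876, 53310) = 2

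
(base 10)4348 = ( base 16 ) 10FC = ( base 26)6b6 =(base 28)5f8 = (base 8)10374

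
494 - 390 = 104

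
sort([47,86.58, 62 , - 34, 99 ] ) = [ - 34,  47,  62,86.58,  99 ]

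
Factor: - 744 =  - 2^3*3^1 *31^1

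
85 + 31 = 116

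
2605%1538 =1067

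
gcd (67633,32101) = 47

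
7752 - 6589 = 1163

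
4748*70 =332360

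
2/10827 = 2/10827= 0.00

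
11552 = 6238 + 5314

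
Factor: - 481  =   -13^1 * 37^1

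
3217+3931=7148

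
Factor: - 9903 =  - 3^1 * 3301^1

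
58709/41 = 58709/41 = 1431.93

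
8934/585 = 15 + 53/195=   15.27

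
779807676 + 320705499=1100513175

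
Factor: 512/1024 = 2^ ( - 1) = 1/2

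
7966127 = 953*8359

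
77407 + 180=77587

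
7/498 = 7/498 = 0.01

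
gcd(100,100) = 100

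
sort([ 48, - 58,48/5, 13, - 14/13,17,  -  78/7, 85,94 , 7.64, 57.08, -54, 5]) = [-58, - 54, - 78/7, - 14/13,5,7.64,  48/5,13  ,  17,  48, 57.08,85, 94]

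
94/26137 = 94/26137  =  0.00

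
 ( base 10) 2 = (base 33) 2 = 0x2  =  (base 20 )2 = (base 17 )2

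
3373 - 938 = 2435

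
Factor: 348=2^2*3^1*29^1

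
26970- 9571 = 17399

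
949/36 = 26+13/36 = 26.36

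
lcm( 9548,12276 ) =85932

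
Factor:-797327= -41^1*19447^1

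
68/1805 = 68/1805=0.04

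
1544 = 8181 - 6637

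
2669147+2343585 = 5012732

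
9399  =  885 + 8514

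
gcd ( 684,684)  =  684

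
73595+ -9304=64291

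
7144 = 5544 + 1600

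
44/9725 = 44/9725 = 0.00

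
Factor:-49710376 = -2^3 * 6213797^1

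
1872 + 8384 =10256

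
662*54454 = 36048548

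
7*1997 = 13979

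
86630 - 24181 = 62449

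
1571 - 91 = 1480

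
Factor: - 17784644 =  - 2^2*4446161^1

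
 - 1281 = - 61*21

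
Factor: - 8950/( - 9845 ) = 2^1*5^1*11^( - 1) = 10/11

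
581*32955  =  19146855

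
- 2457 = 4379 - 6836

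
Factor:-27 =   -  3^3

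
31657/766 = 31657/766 = 41.33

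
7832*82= 642224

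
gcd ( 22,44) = 22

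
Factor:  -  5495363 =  - 5495363^1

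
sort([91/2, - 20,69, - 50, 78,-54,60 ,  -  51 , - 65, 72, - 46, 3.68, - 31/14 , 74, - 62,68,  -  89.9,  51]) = [ - 89.9, - 65,-62, - 54, - 51, - 50, - 46,-20,-31/14,3.68,91/2,  51,  60, 68,  69,72,74, 78 ]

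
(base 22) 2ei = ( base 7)3526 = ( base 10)1294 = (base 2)10100001110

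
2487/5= 2487/5 = 497.40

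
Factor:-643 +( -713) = - 1356 =- 2^2*3^1* 113^1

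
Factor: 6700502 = 2^1*19^1*176329^1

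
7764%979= 911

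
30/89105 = 6/17821 = 0.00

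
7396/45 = 164+16/45=164.36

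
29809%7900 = 6109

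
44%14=2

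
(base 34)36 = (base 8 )154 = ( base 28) 3O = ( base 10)108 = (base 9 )130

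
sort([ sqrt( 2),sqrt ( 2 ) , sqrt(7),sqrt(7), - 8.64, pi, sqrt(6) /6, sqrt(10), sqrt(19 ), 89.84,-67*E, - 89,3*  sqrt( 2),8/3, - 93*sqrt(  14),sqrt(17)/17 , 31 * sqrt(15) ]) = [ -93*sqrt(14 ), - 67 * E, - 89, - 8.64, sqrt(17)/17, sqrt( 6 )/6,sqrt( 2 ),sqrt( 2 ),  sqrt( 7) , sqrt( 7 ),8/3,pi , sqrt(10 ) , 3*sqrt( 2 ),  sqrt(19),  89.84,31*sqrt(15)] 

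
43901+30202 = 74103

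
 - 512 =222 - 734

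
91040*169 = 15385760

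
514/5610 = 257/2805 = 0.09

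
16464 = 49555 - 33091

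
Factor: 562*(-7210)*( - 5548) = 22480606960 = 2^4*5^1*7^1*19^1*73^1*103^1*281^1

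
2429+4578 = 7007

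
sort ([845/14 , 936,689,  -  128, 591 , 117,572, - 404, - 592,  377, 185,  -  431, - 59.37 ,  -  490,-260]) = [ - 592,-490, - 431, - 404, - 260,  -  128 , - 59.37,845/14, 117,185 , 377, 572, 591,689,936]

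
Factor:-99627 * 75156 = - 2^2*3^2*11^1*3019^1*6263^1 = -7487566812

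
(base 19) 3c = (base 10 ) 69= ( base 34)21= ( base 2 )1000101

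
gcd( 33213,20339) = 1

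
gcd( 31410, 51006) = 6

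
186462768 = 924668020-738205252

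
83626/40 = 2090 + 13/20=2090.65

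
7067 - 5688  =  1379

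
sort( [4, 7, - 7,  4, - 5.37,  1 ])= [-7, - 5.37,1,4, 4,  7]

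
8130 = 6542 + 1588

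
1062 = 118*9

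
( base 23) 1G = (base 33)16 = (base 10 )39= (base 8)47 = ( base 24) 1f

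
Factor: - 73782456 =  - 2^3 * 3^1 * 11^1*279479^1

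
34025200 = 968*35150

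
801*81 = 64881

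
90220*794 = 71634680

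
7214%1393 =249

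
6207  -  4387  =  1820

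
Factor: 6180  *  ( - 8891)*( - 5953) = 327095800140 = 2^2*3^1*5^1*17^1 * 103^1*523^1*5953^1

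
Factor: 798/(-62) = - 399/31 = - 3^1*7^1*19^1  *31^( - 1) 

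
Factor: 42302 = 2^1*13^1*1627^1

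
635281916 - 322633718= 312648198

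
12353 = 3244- -9109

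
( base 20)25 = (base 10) 45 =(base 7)63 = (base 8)55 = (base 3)1200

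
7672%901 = 464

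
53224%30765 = 22459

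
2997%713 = 145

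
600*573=343800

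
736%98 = 50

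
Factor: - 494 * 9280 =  - 2^7* 5^1*13^1*19^1*29^1 = - 4584320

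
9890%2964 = 998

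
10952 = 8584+2368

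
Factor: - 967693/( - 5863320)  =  2^( - 3)*3^( -3)*5^( - 1)*61^( - 1) * 89^(-1) * 967693^1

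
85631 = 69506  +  16125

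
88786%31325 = 26136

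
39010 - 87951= - 48941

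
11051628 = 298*37086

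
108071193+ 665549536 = 773620729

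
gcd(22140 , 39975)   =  615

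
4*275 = 1100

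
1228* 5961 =7320108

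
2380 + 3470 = 5850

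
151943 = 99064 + 52879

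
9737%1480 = 857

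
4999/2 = 4999/2 = 2499.50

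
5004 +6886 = 11890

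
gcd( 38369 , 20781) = 1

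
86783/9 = 86783/9 = 9642.56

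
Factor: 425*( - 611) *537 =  - 3^1*5^2*13^1*17^1*47^1*179^1 = - 139445475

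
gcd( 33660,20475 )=45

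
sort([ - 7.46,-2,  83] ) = [ - 7.46, - 2 , 83] 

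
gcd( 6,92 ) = 2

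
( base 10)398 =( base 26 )f8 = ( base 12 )292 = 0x18e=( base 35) BD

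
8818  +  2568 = 11386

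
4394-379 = 4015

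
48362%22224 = 3914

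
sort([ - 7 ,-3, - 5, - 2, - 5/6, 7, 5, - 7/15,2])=[ - 7,-5, - 3, - 2, - 5/6,  -  7/15,2,5,  7] 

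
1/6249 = 1/6249  =  0.00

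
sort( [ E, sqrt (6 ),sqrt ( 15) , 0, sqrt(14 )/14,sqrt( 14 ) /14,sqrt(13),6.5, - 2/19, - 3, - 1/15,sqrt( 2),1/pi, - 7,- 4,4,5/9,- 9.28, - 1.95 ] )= [ - 9.28,  -  7, - 4,-3,- 1.95,-2/19, - 1/15,0,sqrt(14)/14,  sqrt ( 14 ) /14, 1/pi,5/9,  sqrt(2 ),sqrt ( 6 ),E,sqrt(13 ), sqrt( 15),4,6.5] 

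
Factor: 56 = 2^3 * 7^1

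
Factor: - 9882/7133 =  - 2^1 * 3^4*7^( - 1 )*61^1*1019^( - 1)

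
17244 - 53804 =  - 36560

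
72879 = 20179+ 52700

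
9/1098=1/122 = 0.01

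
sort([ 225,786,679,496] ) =[225,496,679,786]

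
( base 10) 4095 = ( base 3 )12121200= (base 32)3vv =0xFFF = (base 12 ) 2453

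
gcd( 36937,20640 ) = 43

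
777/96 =259/32 = 8.09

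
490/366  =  1 + 62/183 = 1.34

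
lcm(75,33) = 825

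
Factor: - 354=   -  2^1*3^1*59^1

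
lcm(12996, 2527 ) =90972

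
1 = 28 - 27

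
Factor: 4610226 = 2^1*3^1*768371^1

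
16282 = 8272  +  8010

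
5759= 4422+1337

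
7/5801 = 7/5801 = 0.00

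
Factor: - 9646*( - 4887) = 2^1*3^3*7^1 * 13^1*53^1 *181^1 = 47140002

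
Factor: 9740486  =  2^1*7^1*  695749^1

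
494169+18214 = 512383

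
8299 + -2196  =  6103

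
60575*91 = 5512325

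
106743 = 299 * 357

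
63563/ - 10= - 6357 + 7/10 = -6356.30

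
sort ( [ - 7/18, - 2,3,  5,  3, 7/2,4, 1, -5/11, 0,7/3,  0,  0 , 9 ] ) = [ - 2, - 5/11, - 7/18, 0,  0,0, 1,7/3 , 3,3, 7/2,  4, 5,9]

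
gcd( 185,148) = 37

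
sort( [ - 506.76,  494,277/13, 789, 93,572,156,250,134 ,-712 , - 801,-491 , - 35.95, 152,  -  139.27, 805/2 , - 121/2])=[ - 801 , - 712, - 506.76 , - 491,  -  139.27,-121/2, - 35.95, 277/13, 93,134,152,156,250,805/2,494,572,789 ]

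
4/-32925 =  - 1 + 32921/32925 = -0.00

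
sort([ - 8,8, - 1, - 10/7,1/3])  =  [ - 8, - 10/7,  -  1, 1/3, 8] 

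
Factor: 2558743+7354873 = 9913616 = 2^4*47^1 * 13183^1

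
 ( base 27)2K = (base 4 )1022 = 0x4A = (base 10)74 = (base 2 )1001010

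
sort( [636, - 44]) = [ - 44,636]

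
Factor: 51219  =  3^3*7^1*271^1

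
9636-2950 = 6686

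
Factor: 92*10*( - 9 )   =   - 2^3 *3^2*5^1*23^1 = -8280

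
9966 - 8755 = 1211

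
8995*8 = 71960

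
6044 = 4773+1271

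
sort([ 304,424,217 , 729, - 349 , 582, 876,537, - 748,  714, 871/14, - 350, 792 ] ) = [ - 748, - 350, - 349,  871/14  ,  217, 304,424,537, 582 , 714, 729, 792, 876 ] 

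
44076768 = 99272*444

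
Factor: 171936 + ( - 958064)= - 2^4*7^1 * 7019^1 = -786128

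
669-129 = 540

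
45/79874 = 45/79874= 0.00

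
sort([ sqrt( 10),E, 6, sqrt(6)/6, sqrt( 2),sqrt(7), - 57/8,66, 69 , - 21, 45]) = [ - 21,-57/8, sqrt( 6)/6,  sqrt( 2) , sqrt( 7), E, sqrt( 10), 6, 45  ,  66, 69 ] 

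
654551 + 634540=1289091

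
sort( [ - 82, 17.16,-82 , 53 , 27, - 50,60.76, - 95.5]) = [ - 95.5,  -  82, - 82, - 50, 17.16,  27, 53,60.76 ]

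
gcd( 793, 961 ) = 1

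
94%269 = 94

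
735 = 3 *245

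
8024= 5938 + 2086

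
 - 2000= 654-2654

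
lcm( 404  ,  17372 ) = 17372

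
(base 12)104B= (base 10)1787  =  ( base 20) 497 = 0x6FB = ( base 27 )2c5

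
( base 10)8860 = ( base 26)D2K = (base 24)F94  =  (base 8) 21234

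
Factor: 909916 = 2^2*7^1*32497^1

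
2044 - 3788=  - 1744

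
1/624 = 1/624 = 0.00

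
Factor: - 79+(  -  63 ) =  - 2^1*71^1 = -142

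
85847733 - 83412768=2434965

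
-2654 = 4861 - 7515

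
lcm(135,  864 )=4320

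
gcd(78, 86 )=2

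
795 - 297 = 498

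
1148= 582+566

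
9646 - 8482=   1164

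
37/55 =37/55 = 0.67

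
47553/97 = 47553/97 =490.24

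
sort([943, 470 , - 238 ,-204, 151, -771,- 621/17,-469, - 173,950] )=[ - 771, - 469,-238, - 204,-173, - 621/17, 151,470,943, 950]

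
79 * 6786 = 536094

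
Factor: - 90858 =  - 2^1 * 3^1*19^1 * 797^1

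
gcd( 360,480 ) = 120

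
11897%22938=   11897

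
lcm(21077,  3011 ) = 21077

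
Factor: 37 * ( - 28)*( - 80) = 82880 = 2^6*5^1*7^1*37^1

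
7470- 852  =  6618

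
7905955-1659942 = 6246013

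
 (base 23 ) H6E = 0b10001110111001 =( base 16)23B9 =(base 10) 9145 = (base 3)110112201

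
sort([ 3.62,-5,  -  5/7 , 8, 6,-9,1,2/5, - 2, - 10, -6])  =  [  -  10,-9, - 6 ,  -  5, - 2,-5/7 , 2/5 , 1,3.62,6,8 ] 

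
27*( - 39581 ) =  - 1068687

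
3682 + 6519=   10201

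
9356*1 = 9356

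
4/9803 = 4/9803 = 0.00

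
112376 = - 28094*( - 4)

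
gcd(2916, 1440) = 36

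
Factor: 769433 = 7^1*109919^1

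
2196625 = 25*87865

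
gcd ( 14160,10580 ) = 20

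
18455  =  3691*5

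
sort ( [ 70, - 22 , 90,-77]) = [-77,  -  22, 70,90]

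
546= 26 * 21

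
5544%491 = 143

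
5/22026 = 5/22026 = 0.00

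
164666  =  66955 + 97711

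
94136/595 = 13448/85 = 158.21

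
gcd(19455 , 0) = 19455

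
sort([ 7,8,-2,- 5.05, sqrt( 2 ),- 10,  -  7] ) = [ - 10, - 7,-5.05,-2, sqrt(2 ),7, 8] 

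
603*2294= 1383282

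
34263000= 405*84600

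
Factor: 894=2^1*3^1 * 149^1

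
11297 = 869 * 13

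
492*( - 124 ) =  - 61008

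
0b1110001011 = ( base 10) 907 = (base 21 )214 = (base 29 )128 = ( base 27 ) 16G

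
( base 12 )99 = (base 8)165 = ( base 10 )117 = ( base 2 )1110101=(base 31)3O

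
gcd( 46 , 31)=1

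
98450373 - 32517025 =65933348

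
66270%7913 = 2966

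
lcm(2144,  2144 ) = 2144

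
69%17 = 1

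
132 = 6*22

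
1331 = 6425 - 5094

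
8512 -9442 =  - 930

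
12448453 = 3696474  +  8751979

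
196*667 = 130732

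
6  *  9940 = 59640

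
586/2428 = 293/1214=0.24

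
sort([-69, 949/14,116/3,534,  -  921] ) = [ - 921,-69,  116/3,949/14, 534 ] 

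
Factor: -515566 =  - 2^1*257783^1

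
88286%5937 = 5168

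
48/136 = 6/17 = 0.35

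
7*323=2261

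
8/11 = 8/11 = 0.73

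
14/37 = 14/37 = 0.38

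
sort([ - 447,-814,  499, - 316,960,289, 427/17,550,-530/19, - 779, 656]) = [- 814, - 779, - 447, - 316, - 530/19, 427/17,289 , 499,550, 656,960 ] 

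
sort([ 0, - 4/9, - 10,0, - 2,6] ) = [ - 10,- 2,-4/9, 0,0, 6]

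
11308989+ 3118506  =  14427495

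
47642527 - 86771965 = -39129438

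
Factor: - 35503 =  - 13^1*2731^1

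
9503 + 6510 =16013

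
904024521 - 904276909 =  - 252388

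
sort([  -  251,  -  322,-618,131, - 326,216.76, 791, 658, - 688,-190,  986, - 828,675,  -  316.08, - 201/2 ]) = [-828,-688,- 618,  -  326, - 322,  -  316.08,- 251, - 190 , - 201/2,131,  216.76,658,675,791 , 986]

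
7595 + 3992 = 11587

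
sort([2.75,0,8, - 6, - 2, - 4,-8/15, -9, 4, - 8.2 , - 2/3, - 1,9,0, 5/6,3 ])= [ - 9, - 8.2, - 6 ,-4, - 2, - 1, - 2/3, - 8/15,0,0 , 5/6,2.75,3,4,8, 9 ] 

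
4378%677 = 316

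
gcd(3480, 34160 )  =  40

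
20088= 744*27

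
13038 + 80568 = 93606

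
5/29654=5/29654  =  0.00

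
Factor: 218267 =7^1*31181^1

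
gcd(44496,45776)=16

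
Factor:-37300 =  - 2^2*5^2*373^1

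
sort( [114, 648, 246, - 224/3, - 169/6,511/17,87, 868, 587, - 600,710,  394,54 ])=[ - 600 ,  -  224/3, - 169/6,511/17,54,87,114,246 , 394,587,  648,710,868 ]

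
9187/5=9187/5  =  1837.40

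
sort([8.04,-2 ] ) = [ - 2,  8.04] 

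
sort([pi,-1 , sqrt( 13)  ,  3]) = [ - 1,3,pi,sqrt(13)]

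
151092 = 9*16788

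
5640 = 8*705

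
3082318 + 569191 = 3651509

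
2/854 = 1/427= 0.00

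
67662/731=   92+ 410/731 =92.56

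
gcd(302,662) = 2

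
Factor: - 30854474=  -  2^1*7^1*103^1*21397^1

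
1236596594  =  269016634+967579960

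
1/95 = 1/95 =0.01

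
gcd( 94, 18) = 2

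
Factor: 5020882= 2^1  *17^1*147673^1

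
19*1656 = 31464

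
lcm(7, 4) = 28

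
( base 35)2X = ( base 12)87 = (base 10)103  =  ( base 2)1100111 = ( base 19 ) 58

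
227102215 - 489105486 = - 262003271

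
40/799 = 40/799 =0.05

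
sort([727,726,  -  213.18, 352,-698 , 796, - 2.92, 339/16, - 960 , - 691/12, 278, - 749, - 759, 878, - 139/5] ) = [ -960,-759,-749, - 698, - 213.18, - 691/12, - 139/5, - 2.92, 339/16, 278, 352 , 726, 727 , 796, 878]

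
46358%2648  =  1342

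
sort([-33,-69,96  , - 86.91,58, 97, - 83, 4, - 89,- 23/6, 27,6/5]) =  [ - 89, - 86.91,-83, - 69,-33, - 23/6,6/5,4, 27 , 58, 96,97]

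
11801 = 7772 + 4029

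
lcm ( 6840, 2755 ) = 198360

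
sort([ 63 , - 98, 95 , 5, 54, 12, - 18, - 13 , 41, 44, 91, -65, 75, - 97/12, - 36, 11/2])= [ - 98, - 65,  -  36, - 18, - 13, - 97/12, 5, 11/2, 12, 41, 44,54, 63 , 75, 91,  95]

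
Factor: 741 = 3^1*13^1 * 19^1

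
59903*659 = 39476077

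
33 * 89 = 2937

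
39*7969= 310791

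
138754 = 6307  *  22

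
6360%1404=744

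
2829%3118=2829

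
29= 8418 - 8389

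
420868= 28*15031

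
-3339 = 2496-5835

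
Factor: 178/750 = 89/375 = 3^(- 1)*5^( - 3)*89^1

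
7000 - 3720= 3280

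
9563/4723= 9563/4723= 2.02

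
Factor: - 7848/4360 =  - 3^2*5^( - 1 ) = - 9/5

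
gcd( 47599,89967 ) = 1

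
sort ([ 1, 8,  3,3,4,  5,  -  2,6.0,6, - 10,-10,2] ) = [-10, - 10,  -  2,1,2, 3,3,4,5,6.0, 6, 8] 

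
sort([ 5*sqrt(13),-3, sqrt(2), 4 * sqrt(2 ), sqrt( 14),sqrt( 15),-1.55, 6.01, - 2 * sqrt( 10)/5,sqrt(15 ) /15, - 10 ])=[  -  10,  -  3,  -  1.55,-2*sqrt( 10) /5, sqrt(15) /15, sqrt(2),sqrt(14), sqrt( 15), 4*sqrt( 2), 6.01,5 * sqrt(13) ]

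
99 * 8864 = 877536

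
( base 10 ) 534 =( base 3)201210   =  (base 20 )16e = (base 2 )1000010110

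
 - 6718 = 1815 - 8533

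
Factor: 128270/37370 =37^( - 1 )*127^1  =  127/37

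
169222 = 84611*2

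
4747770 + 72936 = 4820706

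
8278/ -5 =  - 1656 + 2/5 = - 1655.60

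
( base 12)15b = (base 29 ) 7c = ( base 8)327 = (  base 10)215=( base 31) 6t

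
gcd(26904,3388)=4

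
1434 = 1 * 1434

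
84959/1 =84959= 84959.00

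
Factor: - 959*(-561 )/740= 2^(-2 ) * 3^1 *5^ ( - 1 )*7^1*11^1*17^1*37^(-1 )*137^1 = 537999/740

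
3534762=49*72138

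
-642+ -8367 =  -9009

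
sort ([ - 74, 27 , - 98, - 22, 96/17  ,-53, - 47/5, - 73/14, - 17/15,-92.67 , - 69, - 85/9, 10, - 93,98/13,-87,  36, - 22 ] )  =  [ - 98, - 93, - 92.67 , - 87, - 74, - 69,  -  53, - 22, - 22, - 85/9 , - 47/5, - 73/14,-17/15, 96/17, 98/13, 10,27, 36]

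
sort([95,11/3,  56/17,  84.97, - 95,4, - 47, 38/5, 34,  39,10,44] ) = [ - 95, - 47, 56/17, 11/3,  4,38/5,10,  34,39, 44,84.97,95 ]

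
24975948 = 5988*4171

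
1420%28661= 1420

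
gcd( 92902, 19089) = 1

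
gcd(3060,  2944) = 4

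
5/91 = 5/91 = 0.05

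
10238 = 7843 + 2395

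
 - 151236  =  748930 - 900166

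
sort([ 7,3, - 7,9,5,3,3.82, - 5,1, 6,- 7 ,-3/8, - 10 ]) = [  -  10, - 7, - 7,  -  5, - 3/8, 1,3, 3,3.82, 5, 6,7,9]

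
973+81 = 1054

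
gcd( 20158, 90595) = 1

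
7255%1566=991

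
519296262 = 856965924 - 337669662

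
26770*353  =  9449810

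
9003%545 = 283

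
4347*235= 1021545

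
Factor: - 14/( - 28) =1/2 = 2^( - 1) 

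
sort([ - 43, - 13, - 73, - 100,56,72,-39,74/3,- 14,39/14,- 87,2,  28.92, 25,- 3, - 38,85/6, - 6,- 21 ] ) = [ - 100, - 87, - 73, - 43, - 39, - 38,-21, - 14, - 13, - 6, - 3, 2,39/14,85/6,74/3,25, 28.92, 56,72]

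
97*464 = 45008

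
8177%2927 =2323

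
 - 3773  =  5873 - 9646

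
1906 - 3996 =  - 2090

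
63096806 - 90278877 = -27182071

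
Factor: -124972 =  - 2^2* 157^1* 199^1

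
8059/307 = 8059/307 = 26.25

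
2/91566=1/45783 = 0.00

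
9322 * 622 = 5798284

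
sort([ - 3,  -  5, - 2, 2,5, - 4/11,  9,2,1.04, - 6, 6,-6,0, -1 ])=[ - 6, - 6, - 5, - 3, - 2,  -  1, - 4/11,0,1.04,2,2,5,6,9 ]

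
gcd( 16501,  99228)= 1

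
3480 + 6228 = 9708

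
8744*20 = 174880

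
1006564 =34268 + 972296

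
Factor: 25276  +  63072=2^2*13^1 *1699^1=88348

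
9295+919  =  10214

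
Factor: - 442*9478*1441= - 2^2*7^1  *  11^1*13^1*17^1*131^1  *677^1 = - 6036746716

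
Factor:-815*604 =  - 492260 = -2^2 * 5^1*151^1* 163^1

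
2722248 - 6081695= - 3359447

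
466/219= 466/219 =2.13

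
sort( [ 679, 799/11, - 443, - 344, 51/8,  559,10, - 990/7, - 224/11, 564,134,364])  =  [ - 443, -344, - 990/7, -224/11, 51/8,10,799/11,134, 364,  559,564,679] 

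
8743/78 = 8743/78  =  112.09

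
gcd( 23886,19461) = 3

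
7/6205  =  7/6205  =  0.00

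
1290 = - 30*( - 43)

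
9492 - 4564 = 4928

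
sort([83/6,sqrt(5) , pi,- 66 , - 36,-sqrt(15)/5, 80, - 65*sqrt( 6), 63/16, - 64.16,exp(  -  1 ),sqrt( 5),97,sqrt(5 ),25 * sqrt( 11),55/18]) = [  -  65*sqrt (6), - 66,-64.16, - 36 , - sqrt (15 )/5,exp( - 1),sqrt(5), sqrt(5), sqrt ( 5), 55/18, pi,63/16,83/6, 80,25 * sqrt(11),97] 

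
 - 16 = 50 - 66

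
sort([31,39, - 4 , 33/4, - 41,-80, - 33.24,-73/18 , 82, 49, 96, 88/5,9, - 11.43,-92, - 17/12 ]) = [ -92, - 80,-41, - 33.24,-11.43,  -  73/18, - 4, - 17/12, 33/4,9, 88/5, 31, 39, 49, 82,96 ]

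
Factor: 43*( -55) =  - 2365 = - 5^1*11^1*43^1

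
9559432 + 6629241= 16188673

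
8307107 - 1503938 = 6803169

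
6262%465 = 217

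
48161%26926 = 21235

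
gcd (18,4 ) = 2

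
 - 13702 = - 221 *62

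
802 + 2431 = 3233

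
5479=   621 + 4858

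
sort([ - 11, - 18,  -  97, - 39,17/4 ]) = [-97, - 39, - 18, -11, 17/4]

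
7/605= 7/605 = 0.01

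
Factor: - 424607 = -31^1*13697^1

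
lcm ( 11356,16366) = 556444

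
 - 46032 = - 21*2192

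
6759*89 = 601551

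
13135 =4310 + 8825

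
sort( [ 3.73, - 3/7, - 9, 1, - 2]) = [ -9,- 2,-3/7,1, 3.73] 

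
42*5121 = 215082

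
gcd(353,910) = 1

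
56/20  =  2 + 4/5 = 2.80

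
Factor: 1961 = 37^1*53^1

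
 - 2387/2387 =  - 1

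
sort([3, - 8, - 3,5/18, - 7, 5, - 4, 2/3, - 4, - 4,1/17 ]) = [ - 8, - 7, - 4, - 4,  -  4,  -  3, 1/17, 5/18,2/3, 3, 5]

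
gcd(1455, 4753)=97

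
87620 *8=700960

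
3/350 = 3/350 = 0.01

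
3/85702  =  3/85702 = 0.00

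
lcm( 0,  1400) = 0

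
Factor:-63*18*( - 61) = 2^1*3^4  *  7^1*61^1 = 69174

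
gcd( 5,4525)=5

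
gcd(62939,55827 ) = 1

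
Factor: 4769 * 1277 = 6090013 = 19^1*251^1*1277^1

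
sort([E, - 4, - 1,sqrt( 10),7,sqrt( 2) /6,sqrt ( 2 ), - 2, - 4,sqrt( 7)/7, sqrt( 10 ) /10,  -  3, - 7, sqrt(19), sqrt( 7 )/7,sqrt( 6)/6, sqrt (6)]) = [- 7, - 4, - 4,  -  3, - 2, - 1,sqrt( 2 )/6,sqrt ( 10)/10, sqrt (7)/7,sqrt(7 ) /7,sqrt ( 6)/6, sqrt( 2), sqrt( 6),E,sqrt( 10),sqrt( 19),  7 ] 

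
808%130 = 28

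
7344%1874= 1722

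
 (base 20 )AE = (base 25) 8E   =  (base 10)214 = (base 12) 15a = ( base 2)11010110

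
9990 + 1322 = 11312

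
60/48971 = 60/48971 = 0.00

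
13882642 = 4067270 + 9815372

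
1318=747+571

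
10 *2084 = 20840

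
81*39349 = 3187269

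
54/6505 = 54/6505 = 0.01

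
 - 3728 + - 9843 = -13571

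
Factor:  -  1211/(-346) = 2^ (-1)*7^1 = 7/2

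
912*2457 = 2240784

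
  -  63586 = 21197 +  - 84783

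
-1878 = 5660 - 7538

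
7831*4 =31324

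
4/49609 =4/49609 = 0.00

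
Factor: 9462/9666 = 1577/1611 = 3^( - 2 )*19^1*83^1 * 179^(-1)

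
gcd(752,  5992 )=8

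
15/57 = 5/19 = 0.26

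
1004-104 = 900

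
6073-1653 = 4420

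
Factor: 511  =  7^1 * 73^1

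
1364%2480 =1364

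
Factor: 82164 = 2^2*3^1*41^1 * 167^1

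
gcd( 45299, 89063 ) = 1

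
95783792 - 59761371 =36022421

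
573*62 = 35526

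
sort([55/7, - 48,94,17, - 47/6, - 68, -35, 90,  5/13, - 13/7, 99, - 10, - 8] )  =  [ - 68,  -  48,-35, - 10, - 8, - 47/6, - 13/7, 5/13, 55/7, 17, 90, 94, 99] 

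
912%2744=912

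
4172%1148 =728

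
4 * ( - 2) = -8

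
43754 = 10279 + 33475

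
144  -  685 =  - 541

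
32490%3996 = 522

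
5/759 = 5/759 = 0.01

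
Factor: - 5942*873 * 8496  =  -2^5* 3^4 * 59^1 * 97^1*2971^1 = - 44071861536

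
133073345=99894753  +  33178592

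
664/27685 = 664/27685 = 0.02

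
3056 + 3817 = 6873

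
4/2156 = 1/539 = 0.00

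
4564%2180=204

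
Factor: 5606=2^1*2803^1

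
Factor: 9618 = 2^1 * 3^1*7^1 * 229^1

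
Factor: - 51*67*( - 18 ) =2^1*3^3 * 17^1*67^1 = 61506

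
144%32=16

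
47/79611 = 47/79611 = 0.00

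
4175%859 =739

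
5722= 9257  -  3535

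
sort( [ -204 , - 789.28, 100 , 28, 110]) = [-789.28, - 204,28, 100,  110 ] 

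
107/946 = 107/946=0.11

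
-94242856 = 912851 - 95155707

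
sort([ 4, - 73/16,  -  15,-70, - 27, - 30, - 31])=[-70,  -  31,-30 , - 27, - 15, - 73/16, 4 ]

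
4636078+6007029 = 10643107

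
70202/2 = 35101=35101.00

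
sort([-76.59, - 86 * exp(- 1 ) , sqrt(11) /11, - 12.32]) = [ - 76.59, - 86*exp( - 1), - 12.32,sqrt( 11) /11]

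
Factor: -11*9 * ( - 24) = 2376 =2^3*3^3 * 11^1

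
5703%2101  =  1501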